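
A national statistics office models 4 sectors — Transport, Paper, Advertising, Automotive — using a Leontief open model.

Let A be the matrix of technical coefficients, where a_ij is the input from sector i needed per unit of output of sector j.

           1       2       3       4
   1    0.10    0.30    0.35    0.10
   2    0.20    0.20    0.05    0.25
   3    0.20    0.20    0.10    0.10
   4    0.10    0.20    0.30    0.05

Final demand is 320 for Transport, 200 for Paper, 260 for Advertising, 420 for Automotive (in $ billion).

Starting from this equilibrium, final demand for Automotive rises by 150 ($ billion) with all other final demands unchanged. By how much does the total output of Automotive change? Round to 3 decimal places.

Δx_4 = 201.601

I − A =
  [   0.90    -0.30    -0.35    -0.10]
  [  -0.20     0.80    -0.05    -0.25]
  [  -0.20    -0.20     0.90    -0.10]
  [  -0.10    -0.20    -0.30     0.95]
Compute the cofactors C_ij = (−1)^(i+j)·(3×3 minor ij) of I−A; the adjugate is their transpose:
adj(I−A) = Cᵀ =
  [ 0.58950   0.34500   0.31025   0.18550]
  [ 0.21250   0.65750   0.19100   0.21550]
  [ 0.19700   0.25100   0.56250   0.14600]
  [ 0.16900   0.25400   0.25050   0.51200]
det(I−A) = Σ_j (I−A)_1j·C_1j = (0.90)(0.58950) + (-0.30)(0.21250) + (-0.35)(0.19700) + (-0.10)(0.16900) = 0.38095
(I − A)⁻¹ = adj(I−A) / det(I−A) ≈
  [   1.5474     0.9056     0.8144     0.4869]
  [   0.5578     1.7259     0.5014     0.5657]
  [   0.5171     0.6589     1.4766     0.3833]
  [   0.4436     0.6668     0.6576     1.3440]
Δx = (I − A)⁻¹ Δd with Δd having +150 in the Automotive component and 0 elsewhere.
So Δx_4 = L_44 · (+150), where L_44 = adj(I−A)_44 / det(I−A) = 0.51200 / 0.38095.
Δx_4 = 0.51200 × (+150) / 0.38095 = 76.80 / 0.38095 ≈ 201.601.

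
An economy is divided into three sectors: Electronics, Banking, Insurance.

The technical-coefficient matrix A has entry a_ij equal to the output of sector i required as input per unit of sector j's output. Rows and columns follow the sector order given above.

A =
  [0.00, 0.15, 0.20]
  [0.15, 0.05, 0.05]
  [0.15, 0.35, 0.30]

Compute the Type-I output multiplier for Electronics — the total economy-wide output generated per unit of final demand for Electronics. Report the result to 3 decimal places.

I − A =
  [   1.00    -0.15    -0.20]
  [  -0.15     0.95    -0.05]
  [  -0.15    -0.35     0.70]
Cofactors of I−A, C_ij = (−1)^(i+j)·(minor ij) (rows/columns in the sector order above):
  C_11 = (0.95)(0.70) − (-0.05)(-0.35) = 0.6475
  C_12 = −[(-0.15)(0.70) − (-0.05)(-0.15)] = 0.1125
  C_13 = (-0.15)(-0.35) − (0.95)(-0.15) = 0.1950
  C_21 = −[(-0.15)(0.70) − (-0.20)(-0.35)] = 0.1750
  C_22 = (1.00)(0.70) − (-0.20)(-0.15) = 0.6700
  C_23 = −[(1.00)(-0.35) − (-0.15)(-0.15)] = 0.3725
  C_31 = (-0.15)(-0.05) − (-0.20)(0.95) = 0.1975
  C_32 = −[(1.00)(-0.05) − (-0.20)(-0.15)] = 0.0800
  C_33 = (1.00)(0.95) − (-0.15)(-0.15) = 0.9275
det(I−A) = Σ_j (I−A)_1j·C_1j = (1.00)(0.6475) + (-0.15)(0.1125) + (-0.20)(0.1950) = 0.591625
adj(I−A) = Cᵀ =
  [ 0.6475   0.1750   0.1975]
  [ 0.1125   0.6700   0.0800]
  [ 0.1950   0.3725   0.9275]
(I − A)⁻¹ = adj(I−A) / det(I−A) ≈
  [   1.0944     0.2958     0.3338]
  [   0.1902     1.1325     0.1352]
  [   0.3296     0.6296     1.5677]
The output multiplier for sector j is the column-j sum of the Leontief inverse (I − A)⁻¹ = adj(I−A) / det(I−A).
Column E of adj(I−A): (0.6475, 0.1125, 0.1950); det(I−A) = 0.591625.
m_E = (0.6475 + 0.1125 + 0.1950) / 0.591625 = 0.955 / 0.591625 ≈ 1.614.

m_E = 1.614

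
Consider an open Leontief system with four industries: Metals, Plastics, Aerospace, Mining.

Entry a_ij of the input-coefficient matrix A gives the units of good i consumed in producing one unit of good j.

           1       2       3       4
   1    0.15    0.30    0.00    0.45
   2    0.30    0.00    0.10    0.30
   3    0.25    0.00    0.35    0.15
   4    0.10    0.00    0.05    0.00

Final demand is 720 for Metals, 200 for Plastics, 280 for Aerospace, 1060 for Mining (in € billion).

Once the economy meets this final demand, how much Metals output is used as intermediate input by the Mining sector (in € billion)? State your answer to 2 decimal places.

z_14 = 603.03

I − A =
  [   0.85    -0.30     0.00    -0.45]
  [  -0.30     1.00    -0.10    -0.30]
  [  -0.25     0.00     0.65    -0.15]
  [  -0.10     0.00    -0.05     1.00]
Compute the cofactors C_ij = (−1)^(i+j)·(3×3 minor ij) of I−A; the adjugate is their transpose:
adj(I−A) = Cᵀ =
  [ 0.64250   0.19275   0.05700   0.35550]
  [ 0.24250   0.51125   0.10000   0.27750]
  [ 0.26500   0.07950   0.70600   0.24900]
  [ 0.07750   0.02325   0.04100   0.48650]
det(I−A) = Σ_j (I−A)_1j·C_1j = (0.85)(0.64250) + (-0.30)(0.24250) + (0.00)(0.26500) + (-0.45)(0.07750) = 0.4385
(I − A)⁻¹ = adj(I−A) / det(I−A) ≈
  [   1.4652     0.4396     0.1300     0.8107]
  [   0.5530     1.1659     0.2281     0.6328]
  [   0.6043     0.1813     1.6100     0.5678]
  [   0.1767     0.0530     0.0935     1.1095]
First solve x = (I − A)⁻¹ d = adj(I−A)·d / det(I−A); in particular x_4 = (0.07750·720 + 0.02325·200 + 0.04100·280 + 0.48650·1060) / 0.4385 = 587.62 / 0.4385 ≈ 1340.0684.
Intermediate flow from 1 to 4: z_14 = a_14 · x_4 = 0.45 × 587.62 / 0.4385 = 264.429 / 0.4385 ≈ 603.03.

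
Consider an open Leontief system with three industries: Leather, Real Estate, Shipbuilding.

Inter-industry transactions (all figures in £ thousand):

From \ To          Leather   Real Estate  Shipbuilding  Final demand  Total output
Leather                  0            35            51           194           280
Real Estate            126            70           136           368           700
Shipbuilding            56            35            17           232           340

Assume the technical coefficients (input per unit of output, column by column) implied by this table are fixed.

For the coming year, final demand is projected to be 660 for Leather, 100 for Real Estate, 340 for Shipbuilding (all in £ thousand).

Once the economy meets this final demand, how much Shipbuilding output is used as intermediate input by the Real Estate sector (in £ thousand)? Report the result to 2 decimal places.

z_SR = 37.59

Technical coefficients a_ij = z_ij / X_j:
  a_LL = 0/280 = 0.00, a_RL = 126/280 = 0.45, a_SL = 56/280 = 0.20
  a_LR = 35/700 = 0.05, a_RR = 70/700 = 0.10, a_SR = 35/700 = 0.05
  a_LS = 51/340 = 0.15, a_RS = 136/340 = 0.40, a_SS = 17/340 = 0.05
I − A =
  [   1.00    -0.05    -0.15]
  [  -0.45     0.90    -0.40]
  [  -0.20    -0.05     0.95]
Cofactors of I−A, C_ij = (−1)^(i+j)·(minor ij) (rows/columns in the sector order above):
  C_11 = (0.90)(0.95) − (-0.40)(-0.05) = 0.8350
  C_12 = −[(-0.45)(0.95) − (-0.40)(-0.20)] = 0.5075
  C_13 = (-0.45)(-0.05) − (0.90)(-0.20) = 0.2025
  C_21 = −[(-0.05)(0.95) − (-0.15)(-0.05)] = 0.0550
  C_22 = (1.00)(0.95) − (-0.15)(-0.20) = 0.9200
  C_23 = −[(1.00)(-0.05) − (-0.05)(-0.20)] = 0.0600
  C_31 = (-0.05)(-0.40) − (-0.15)(0.90) = 0.1550
  C_32 = −[(1.00)(-0.40) − (-0.15)(-0.45)] = 0.4675
  C_33 = (1.00)(0.90) − (-0.05)(-0.45) = 0.8775
det(I−A) = Σ_j (I−A)_1j·C_1j = (1.00)(0.8350) + (-0.05)(0.5075) + (-0.15)(0.2025) = 0.77925
adj(I−A) = Cᵀ =
  [ 0.8350   0.0550   0.1550]
  [ 0.5075   0.9200   0.4675]
  [ 0.2025   0.0600   0.8775]
(I − A)⁻¹ = adj(I−A) / det(I−A) ≈
  [   1.0715     0.0706     0.1989]
  [   0.6513     1.1806     0.5999]
  [   0.2599     0.0770     1.1261]
First solve x = (I − A)⁻¹ d = adj(I−A)·d / det(I−A); in particular x_R = (0.5075·660 + 0.9200·100 + 0.4675·340) / 0.77925 = 585.90 / 0.77925 ≈ 751.8768.
Intermediate flow from S to R: z_SR = a_SR · x_R = 0.05 × 585.90 / 0.77925 = 29.295 / 0.77925 ≈ 37.59.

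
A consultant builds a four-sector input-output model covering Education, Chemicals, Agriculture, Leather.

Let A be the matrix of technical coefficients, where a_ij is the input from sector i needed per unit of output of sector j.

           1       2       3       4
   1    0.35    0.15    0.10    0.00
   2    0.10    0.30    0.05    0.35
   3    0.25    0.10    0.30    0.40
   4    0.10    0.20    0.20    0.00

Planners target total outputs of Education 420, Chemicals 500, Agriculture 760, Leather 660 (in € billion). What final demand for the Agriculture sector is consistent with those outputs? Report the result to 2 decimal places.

d_3 = 113.00

I − A =
  [   0.65    -0.15    -0.10     0.00]
  [  -0.10     0.70    -0.05    -0.35]
  [  -0.25    -0.10     0.70    -0.40]
  [  -0.10    -0.20    -0.20     1.00]
d = (I − A) x:
  d_1 = (+0.65)·420 + (-0.15)·500 + (-0.10)·760 + (+0.00)·660 = 122.00
  d_2 = (-0.10)·420 + (+0.70)·500 + (-0.05)·760 + (-0.35)·660 = 39.00
  d_3 = (-0.25)·420 + (-0.10)·500 + (+0.70)·760 + (-0.40)·660 = 113.00
  d_4 = (-0.10)·420 + (-0.20)·500 + (-0.20)·760 + (+1.00)·660 = 366.00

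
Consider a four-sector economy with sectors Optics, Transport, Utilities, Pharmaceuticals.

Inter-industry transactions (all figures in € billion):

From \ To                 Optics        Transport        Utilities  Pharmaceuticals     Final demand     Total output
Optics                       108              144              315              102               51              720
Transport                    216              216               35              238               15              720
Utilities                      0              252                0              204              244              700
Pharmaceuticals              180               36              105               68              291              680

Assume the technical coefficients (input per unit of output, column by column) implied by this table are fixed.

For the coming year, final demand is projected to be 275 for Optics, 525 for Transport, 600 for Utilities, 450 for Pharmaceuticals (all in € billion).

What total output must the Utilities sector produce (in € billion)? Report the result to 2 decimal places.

x_U = 2042.08

Technical coefficients a_ij = z_ij / X_j:
  a_OO = 108/720 = 0.15, a_TO = 216/720 = 0.30, a_UO = 0/720 = 0.00, a_PO = 180/720 = 0.25
  a_OT = 144/720 = 0.20, a_TT = 216/720 = 0.30, a_UT = 252/720 = 0.35, a_PT = 36/720 = 0.05
  a_OU = 315/700 = 0.45, a_TU = 35/700 = 0.05, a_UU = 0/700 = 0.00, a_PU = 105/700 = 0.15
  a_OP = 102/680 = 0.15, a_TP = 238/680 = 0.35, a_UP = 204/680 = 0.30, a_PP = 68/680 = 0.10
I − A =
  [   0.85    -0.20    -0.45    -0.15]
  [  -0.30     0.70    -0.05    -0.35]
  [   0.00    -0.35     1.00    -0.30]
  [  -0.25    -0.05    -0.15     0.90]
Compute the cofactors C_ij = (−1)^(i+j)·(3×3 minor ij) of I−A; the adjugate is their transpose:
adj(I−A) = Cᵀ =
  [ 0.546125   0.334875   0.311250   0.325000]
  [ 0.347750   0.655500   0.248625   0.395750]
  [ 0.182125   0.282375   0.420625   0.280375]
  [ 0.201375   0.176500   0.170375   0.472875]
det(I−A) = Σ_j (I−A)_1j·C_1j = (0.85)(0.546125) + (-0.20)(0.347750) + (-0.45)(0.182125) + (-0.15)(0.201375) = 0.28249375
(I − A)⁻¹ = adj(I−A) / det(I−A) ≈
  [   1.9332     1.1854     1.1018     1.1505]
  [   1.2310     2.3204     0.8801     1.4009]
  [   0.6447     0.9996     1.4890     0.9925]
  [   0.7128     0.6248     0.6031     1.6739]
x = (I − A)⁻¹ d = adj(I−A)·d / det(I−A), with det(I−A) = 0.28249375:
  x_O = (0.546125·275 + 0.334875·525 + 0.311250·600 + 0.325000·450) / 0.28249375 = 658.99375 / 0.28249375 ≈ 2332.77
  x_T = (0.347750·275 + 0.655500·525 + 0.248625·600 + 0.395750·450) / 0.28249375 = 767.03125 / 0.28249375 ≈ 2715.21
  x_U = (0.182125·275 + 0.282375·525 + 0.420625·600 + 0.280375·450) / 0.28249375 = 576.875 / 0.28249375 ≈ 2042.08
  x_P = (0.201375·275 + 0.176500·525 + 0.170375·600 + 0.472875·450) / 0.28249375 = 463.059375 / 0.28249375 ≈ 1639.18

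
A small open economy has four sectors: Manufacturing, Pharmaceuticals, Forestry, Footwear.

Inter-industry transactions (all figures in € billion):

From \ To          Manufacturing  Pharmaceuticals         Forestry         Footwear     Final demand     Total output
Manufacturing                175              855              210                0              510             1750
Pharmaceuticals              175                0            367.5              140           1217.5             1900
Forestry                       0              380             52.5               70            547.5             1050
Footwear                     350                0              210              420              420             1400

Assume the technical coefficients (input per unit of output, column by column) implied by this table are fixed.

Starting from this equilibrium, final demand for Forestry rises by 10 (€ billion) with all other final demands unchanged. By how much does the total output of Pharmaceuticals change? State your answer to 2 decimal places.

Technical coefficients a_ij = z_ij / X_j:
  a_11 = 175/1750 = 0.10, a_21 = 175/1750 = 0.10, a_31 = 0/1750 = 0.00, a_41 = 350/1750 = 0.20
  a_12 = 855/1900 = 0.45, a_22 = 0/1900 = 0.00, a_32 = 380/1900 = 0.20, a_42 = 0/1900 = 0.00
  a_13 = 210/1050 = 0.20, a_23 = 367.5/1050 = 0.35, a_33 = 52.5/1050 = 0.05, a_43 = 210/1050 = 0.20
  a_14 = 0/1400 = 0.00, a_24 = 140/1400 = 0.10, a_34 = 70/1400 = 0.05, a_44 = 420/1400 = 0.30
I − A =
  [   0.90    -0.45    -0.20     0.00]
  [  -0.10     1.00    -0.35    -0.10]
  [   0.00    -0.20     0.95    -0.05]
  [  -0.20     0.00    -0.20     0.70]
Compute the cofactors C_ij = (−1)^(i+j)·(3×3 minor ij) of I−A; the adjugate is their transpose:
adj(I−A) = Cᵀ =
  [ 0.602000   0.322750   0.259250   0.064625]
  [ 0.088000   0.587500   0.256500   0.102250]
  [ 0.028000   0.130500   0.589500   0.060750]
  [ 0.180000   0.129500   0.242500   0.745250]
det(I−A) = Σ_j (I−A)_1j·C_1j = (0.90)(0.602000) + (-0.45)(0.088000) + (-0.20)(0.028000) + (0.00)(0.180000) = 0.4966
(I − A)⁻¹ = adj(I−A) / det(I−A) ≈
  [   1.2122     0.6499     0.5220     0.1301]
  [   0.1772     1.1830     0.5165     0.2059]
  [   0.0564     0.2628     1.1871     0.1223]
  [   0.3625     0.2608     0.4883     1.5007]
Δx = (I − A)⁻¹ Δd with Δd having +10 in the Forestry component and 0 elsewhere.
So Δx_2 = L_23 · (+10), where L_23 = adj(I−A)_23 / det(I−A) = 0.256500 / 0.4966.
Δx_2 = 0.256500 × (+10) / 0.4966 = 2.565 / 0.4966 ≈ 5.17.

Δx_2 = 5.17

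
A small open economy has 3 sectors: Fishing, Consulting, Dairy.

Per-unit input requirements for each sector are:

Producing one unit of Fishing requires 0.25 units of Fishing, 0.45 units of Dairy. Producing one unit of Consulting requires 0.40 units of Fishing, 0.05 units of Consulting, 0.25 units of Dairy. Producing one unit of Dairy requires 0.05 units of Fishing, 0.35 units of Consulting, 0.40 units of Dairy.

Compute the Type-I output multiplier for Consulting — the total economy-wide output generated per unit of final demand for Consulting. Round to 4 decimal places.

m_C = 3.7748

I − A =
  [   0.75    -0.40    -0.05]
  [   0.00     0.95    -0.35]
  [  -0.45    -0.25     0.60]
Cofactors of I−A, C_ij = (−1)^(i+j)·(minor ij) (rows/columns in the sector order above):
  C_11 = (0.95)(0.60) − (-0.35)(-0.25) = 0.4825
  C_12 = −[(0.00)(0.60) − (-0.35)(-0.45)] = 0.1575
  C_13 = (0.00)(-0.25) − (0.95)(-0.45) = 0.4275
  C_21 = −[(-0.40)(0.60) − (-0.05)(-0.25)] = 0.2525
  C_22 = (0.75)(0.60) − (-0.05)(-0.45) = 0.4275
  C_23 = −[(0.75)(-0.25) − (-0.40)(-0.45)] = 0.3675
  C_31 = (-0.40)(-0.35) − (-0.05)(0.95) = 0.1875
  C_32 = −[(0.75)(-0.35) − (-0.05)(0.00)] = 0.2625
  C_33 = (0.75)(0.95) − (-0.40)(0.00) = 0.7125
det(I−A) = Σ_j (I−A)_1j·C_1j = (0.75)(0.4825) + (-0.40)(0.1575) + (-0.05)(0.4275) = 0.2775
adj(I−A) = Cᵀ =
  [ 0.4825   0.2525   0.1875]
  [ 0.1575   0.4275   0.2625]
  [ 0.4275   0.3675   0.7125]
(I − A)⁻¹ = adj(I−A) / det(I−A) ≈
  [   1.73874     0.90991     0.67568]
  [   0.56757     1.54054     0.94595]
  [   1.54054     1.32432     2.56757]
The output multiplier for sector j is the column-j sum of the Leontief inverse (I − A)⁻¹ = adj(I−A) / det(I−A).
Column C of adj(I−A): (0.2525, 0.4275, 0.3675); det(I−A) = 0.2775.
m_C = (0.2525 + 0.4275 + 0.3675) / 0.2775 = 1.0475 / 0.2775 ≈ 3.7748.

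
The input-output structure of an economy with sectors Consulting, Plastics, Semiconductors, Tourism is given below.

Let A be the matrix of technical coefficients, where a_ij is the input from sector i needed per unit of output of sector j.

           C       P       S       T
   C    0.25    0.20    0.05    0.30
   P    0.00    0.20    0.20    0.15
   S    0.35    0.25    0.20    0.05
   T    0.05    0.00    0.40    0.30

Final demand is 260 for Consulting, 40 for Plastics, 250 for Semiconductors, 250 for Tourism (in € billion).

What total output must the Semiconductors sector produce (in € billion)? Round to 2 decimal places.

I − A =
  [   0.75    -0.20    -0.05    -0.30]
  [   0.00     0.80    -0.20    -0.15]
  [  -0.35    -0.25     0.80    -0.05]
  [  -0.05     0.00    -0.40     0.70]
Compute the cofactors C_ij = (−1)^(i+j)·(3×3 minor ij) of I−A; the adjugate is their transpose:
adj(I−A) = Cᵀ =
  [ 0.382000   0.146750   0.164000   0.206875]
  [ 0.076500   0.338625   0.147375   0.115875]
  [ 0.199875   0.177000   0.406500   0.152625]
  [ 0.141500   0.111625   0.244000   0.414500]
det(I−A) = Σ_j (I−A)_1j·C_1j = (0.75)(0.382000) + (-0.20)(0.076500) + (-0.05)(0.199875) + (-0.30)(0.141500) = 0.21875625
(I − A)⁻¹ = adj(I−A) / det(I−A) ≈
  [   1.7462     0.6708     0.7497     0.9457]
  [   0.3497     1.5480     0.6737     0.5297]
  [   0.9137     0.8091     1.8582     0.6977]
  [   0.6468     0.5103     1.1154     1.8948]
x = (I − A)⁻¹ d = adj(I−A)·d / det(I−A), with det(I−A) = 0.21875625:
  x_C = (0.382000·260 + 0.146750·40 + 0.164000·250 + 0.206875·250) / 0.21875625 = 197.90875 / 0.21875625 ≈ 904.70
  x_P = (0.076500·260 + 0.338625·40 + 0.147375·250 + 0.115875·250) / 0.21875625 = 99.2475 / 0.21875625 ≈ 453.69
  x_S = (0.199875·260 + 0.177000·40 + 0.406500·250 + 0.152625·250) / 0.21875625 = 198.82875 / 0.21875625 ≈ 908.91
  x_T = (0.141500·260 + 0.111625·40 + 0.244000·250 + 0.414500·250) / 0.21875625 = 205.88 / 0.21875625 ≈ 941.14

x_S = 908.91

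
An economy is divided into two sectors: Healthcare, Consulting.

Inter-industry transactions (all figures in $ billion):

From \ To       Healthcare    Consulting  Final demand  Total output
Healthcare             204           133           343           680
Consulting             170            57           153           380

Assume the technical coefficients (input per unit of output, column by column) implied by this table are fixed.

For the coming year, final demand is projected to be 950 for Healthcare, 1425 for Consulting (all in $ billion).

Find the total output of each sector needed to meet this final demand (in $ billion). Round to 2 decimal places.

Technical coefficients a_ij = z_ij / X_j:
  a_HH = 204/680 = 0.30, a_CH = 170/680 = 0.25
  a_HC = 133/380 = 0.35, a_CC = 57/380 = 0.15
I − A =
  [   0.70    -0.35]
  [  -0.25     0.85]
det(I−A) = (0.70)(0.85) − (-0.35)(-0.25) = 0.5075
adj(I−A) = [[0.85, 0.35], [0.25, 0.70]]
(I − A)⁻¹ = adj(I−A) / det(I−A) ≈
  [   1.6749     0.6897]
  [   0.4926     1.3793]
x = (I − A)⁻¹ d = adj(I−A)·d / det(I−A), with det(I−A) = 0.5075:
  x_H = (0.85·950 + 0.35·1425) / 0.5075 = 1306.25 / 0.5075 ≈ 2573.89
  x_C = (0.25·950 + 0.70·1425) / 0.5075 = 1235.00 / 0.5075 ≈ 2433.50

x_H = 2573.89, x_C = 2433.50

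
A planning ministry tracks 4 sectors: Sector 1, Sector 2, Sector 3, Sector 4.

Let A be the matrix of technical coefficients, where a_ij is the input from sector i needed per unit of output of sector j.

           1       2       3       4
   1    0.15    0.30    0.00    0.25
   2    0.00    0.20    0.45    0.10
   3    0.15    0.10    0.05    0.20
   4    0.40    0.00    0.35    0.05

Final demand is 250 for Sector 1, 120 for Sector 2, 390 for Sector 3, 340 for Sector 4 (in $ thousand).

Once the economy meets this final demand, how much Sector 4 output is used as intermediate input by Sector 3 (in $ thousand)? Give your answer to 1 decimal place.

z_43 = 295.2

I − A =
  [   0.85    -0.30     0.00    -0.25]
  [   0.00     0.80    -0.45    -0.10]
  [  -0.15    -0.10     0.95    -0.20]
  [  -0.40     0.00    -0.35     0.95]
Compute the cofactors C_ij = (−1)^(i+j)·(3×3 minor ij) of I−A; the adjugate is their transpose:
adj(I−A) = Cᵀ =
  [ 0.619750   0.258500   0.208750   0.234250]
  [ 0.143375   0.599500   0.348125   0.174125]
  [ 0.182000   0.137500   0.554000   0.179000]
  [ 0.328000   0.159500   0.292000   0.587500]
det(I−A) = Σ_j (I−A)_1j·C_1j = (0.85)(0.619750) + (-0.30)(0.143375) + (0.00)(0.182000) + (-0.25)(0.328000) = 0.401775
(I − A)⁻¹ = adj(I−A) / det(I−A) ≈
  [   1.5425     0.6434     0.5196     0.5830]
  [   0.3569     1.4921     0.8665     0.4334]
  [   0.4530     0.3422     1.3789     0.4455]
  [   0.8164     0.3970     0.7268     1.4623]
First solve x = (I − A)⁻¹ d = adj(I−A)·d / det(I−A); in particular x_3 = (0.182000·250 + 0.137500·120 + 0.554000·390 + 0.179000·340) / 0.401775 = 338.92 / 0.401775 ≈ 843.557.
Intermediate flow from 4 to 3: z_43 = a_43 · x_3 = 0.35 × 338.92 / 0.401775 = 118.622 / 0.401775 ≈ 295.2.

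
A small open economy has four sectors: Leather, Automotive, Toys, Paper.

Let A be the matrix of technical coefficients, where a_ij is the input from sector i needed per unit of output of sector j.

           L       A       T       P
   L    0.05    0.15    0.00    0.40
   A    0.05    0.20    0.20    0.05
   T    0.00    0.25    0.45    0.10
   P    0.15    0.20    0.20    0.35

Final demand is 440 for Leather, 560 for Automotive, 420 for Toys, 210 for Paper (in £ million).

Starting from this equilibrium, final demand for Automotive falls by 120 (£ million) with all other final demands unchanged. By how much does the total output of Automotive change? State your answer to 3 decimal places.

I − A =
  [   0.95    -0.15     0.00    -0.40]
  [  -0.05     0.80    -0.20    -0.05]
  [   0.00    -0.25     0.55    -0.10]
  [  -0.15    -0.20    -0.20     0.65]
Compute the cofactors C_ij = (−1)^(i+j)·(3×3 minor ij) of I−A; the adjugate is their transpose:
adj(I−A) = Cᵀ =
  [ 0.225500   0.114625   0.101000   0.163125]
  [ 0.024000   0.287625   0.125000   0.056125]
  [ 0.023000   0.160625   0.426500   0.092125]
  [ 0.066500   0.164375   0.193000   0.366375]
det(I−A) = Σ_j (I−A)_1j·C_1j = (0.95)(0.225500) + (-0.15)(0.024000) + (0.00)(0.023000) + (-0.40)(0.066500) = 0.184025
(I − A)⁻¹ = adj(I−A) / det(I−A) ≈
  [   1.2254     0.6229     0.5488     0.8864]
  [   0.1304     1.5630     0.6793     0.3050]
  [   0.1250     0.8728     2.3176     0.5006]
  [   0.3614     0.8932     1.0488     1.9909]
Δx = (I − A)⁻¹ Δd with Δd having -120 in the Automotive component and 0 elsewhere.
So Δx_A = L_AA · (-120), where L_AA = adj(I−A)_AA / det(I−A) = 0.287625 / 0.184025.
Δx_A = 0.287625 × (-120) / 0.184025 = -34.515 / 0.184025 ≈ -187.556.

Δx_A = -187.556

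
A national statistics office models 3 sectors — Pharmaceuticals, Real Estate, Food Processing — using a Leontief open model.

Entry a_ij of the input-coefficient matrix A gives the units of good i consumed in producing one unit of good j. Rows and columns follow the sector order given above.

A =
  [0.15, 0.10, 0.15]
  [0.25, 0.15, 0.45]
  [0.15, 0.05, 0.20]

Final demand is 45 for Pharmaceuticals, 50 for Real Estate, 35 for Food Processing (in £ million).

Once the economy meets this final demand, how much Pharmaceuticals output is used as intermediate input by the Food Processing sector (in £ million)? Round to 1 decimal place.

I − A =
  [   0.85    -0.10    -0.15]
  [  -0.25     0.85    -0.45]
  [  -0.15    -0.05     0.80]
Cofactors of I−A, C_ij = (−1)^(i+j)·(minor ij) (rows/columns in the sector order above):
  C_11 = (0.85)(0.80) − (-0.45)(-0.05) = 0.6575
  C_12 = −[(-0.25)(0.80) − (-0.45)(-0.15)] = 0.2675
  C_13 = (-0.25)(-0.05) − (0.85)(-0.15) = 0.1400
  C_21 = −[(-0.10)(0.80) − (-0.15)(-0.05)] = 0.0875
  C_22 = (0.85)(0.80) − (-0.15)(-0.15) = 0.6575
  C_23 = −[(0.85)(-0.05) − (-0.10)(-0.15)] = 0.0575
  C_31 = (-0.10)(-0.45) − (-0.15)(0.85) = 0.1725
  C_32 = −[(0.85)(-0.45) − (-0.15)(-0.25)] = 0.4200
  C_33 = (0.85)(0.85) − (-0.10)(-0.25) = 0.6975
det(I−A) = Σ_j (I−A)_1j·C_1j = (0.85)(0.6575) + (-0.10)(0.2675) + (-0.15)(0.1400) = 0.511125
adj(I−A) = Cᵀ =
  [ 0.6575   0.0875   0.1725]
  [ 0.2675   0.6575   0.4200]
  [ 0.1400   0.0575   0.6975]
(I − A)⁻¹ = adj(I−A) / det(I−A) ≈
  [   1.2864     0.1712     0.3375]
  [   0.5234     1.2864     0.8217]
  [   0.2739     0.1125     1.3646]
First solve x = (I − A)⁻¹ d = adj(I−A)·d / det(I−A); in particular x_3 = (0.1400·45 + 0.0575·50 + 0.6975·35) / 0.511125 = 33.5875 / 0.511125 ≈ 65.713.
Intermediate flow from 1 to 3: z_13 = a_13 · x_3 = 0.15 × 33.5875 / 0.511125 = 5.038125 / 0.511125 ≈ 9.9.

z_13 = 9.9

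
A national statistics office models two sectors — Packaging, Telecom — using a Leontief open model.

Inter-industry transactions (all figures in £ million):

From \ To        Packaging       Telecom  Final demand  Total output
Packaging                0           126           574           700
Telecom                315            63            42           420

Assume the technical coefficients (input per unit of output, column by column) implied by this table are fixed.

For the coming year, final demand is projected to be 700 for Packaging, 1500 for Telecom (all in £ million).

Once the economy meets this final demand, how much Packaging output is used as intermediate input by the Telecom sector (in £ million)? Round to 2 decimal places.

Technical coefficients a_ij = z_ij / X_j:
  a_PP = 0/700 = 0.00, a_TP = 315/700 = 0.45
  a_PT = 126/420 = 0.30, a_TT = 63/420 = 0.15
I − A =
  [   1.00    -0.30]
  [  -0.45     0.85]
det(I−A) = (1.00)(0.85) − (-0.30)(-0.45) = 0.7150
adj(I−A) = [[0.85, 0.30], [0.45, 1.00]]
(I − A)⁻¹ = adj(I−A) / det(I−A) ≈
  [   1.1888     0.4196]
  [   0.6294     1.3986]
First solve x = (I − A)⁻¹ d = adj(I−A)·d / det(I−A); in particular x_T = (0.45·700 + 1.00·1500) / 0.7150 = 1815.00 / 0.7150 ≈ 2538.4615.
Intermediate flow from P to T: z_PT = a_PT · x_T = 0.30 × 1815.00 / 0.7150 = 544.50 / 0.7150 ≈ 761.54.

z_PT = 761.54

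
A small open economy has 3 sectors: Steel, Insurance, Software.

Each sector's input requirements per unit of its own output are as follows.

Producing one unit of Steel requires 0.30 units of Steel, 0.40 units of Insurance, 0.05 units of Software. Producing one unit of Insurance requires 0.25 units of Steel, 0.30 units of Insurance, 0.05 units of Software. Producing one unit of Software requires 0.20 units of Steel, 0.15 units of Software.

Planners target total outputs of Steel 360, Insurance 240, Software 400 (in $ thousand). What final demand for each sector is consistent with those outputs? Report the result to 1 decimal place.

d_1 = 112.0, d_2 = 24.0, d_3 = 310.0

I − A =
  [   0.70    -0.25    -0.20]
  [  -0.40     0.70     0.00]
  [  -0.05    -0.05     0.85]
d = (I − A) x:
  d_1 = (+0.70)·360 + (-0.25)·240 + (-0.20)·400 = 112.0
  d_2 = (-0.40)·360 + (+0.70)·240 + (+0.00)·400 = 24.0
  d_3 = (-0.05)·360 + (-0.05)·240 + (+0.85)·400 = 310.0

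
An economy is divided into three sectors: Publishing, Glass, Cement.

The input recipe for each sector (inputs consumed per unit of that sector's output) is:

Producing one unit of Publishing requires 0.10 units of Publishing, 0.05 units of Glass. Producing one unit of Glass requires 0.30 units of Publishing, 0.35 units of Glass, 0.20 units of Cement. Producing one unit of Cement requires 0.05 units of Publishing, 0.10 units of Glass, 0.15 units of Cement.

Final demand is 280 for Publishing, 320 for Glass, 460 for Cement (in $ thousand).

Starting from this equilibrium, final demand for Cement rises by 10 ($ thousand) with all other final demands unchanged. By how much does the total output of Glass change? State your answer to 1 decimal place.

I − A =
  [   0.90    -0.30    -0.05]
  [  -0.05     0.65    -0.10]
  [   0.00    -0.20     0.85]
Cofactors of I−A, C_ij = (−1)^(i+j)·(minor ij) (rows/columns in the sector order above):
  C_11 = (0.65)(0.85) − (-0.10)(-0.20) = 0.5325
  C_12 = −[(-0.05)(0.85) − (-0.10)(0.00)] = 0.0425
  C_13 = (-0.05)(-0.20) − (0.65)(0.00) = 0.0100
  C_21 = −[(-0.30)(0.85) − (-0.05)(-0.20)] = 0.2650
  C_22 = (0.90)(0.85) − (-0.05)(0.00) = 0.7650
  C_23 = −[(0.90)(-0.20) − (-0.30)(0.00)] = 0.1800
  C_31 = (-0.30)(-0.10) − (-0.05)(0.65) = 0.0625
  C_32 = −[(0.90)(-0.10) − (-0.05)(-0.05)] = 0.0925
  C_33 = (0.90)(0.65) − (-0.30)(-0.05) = 0.5700
det(I−A) = Σ_j (I−A)_1j·C_1j = (0.90)(0.5325) + (-0.30)(0.0425) + (-0.05)(0.0100) = 0.4660
adj(I−A) = Cᵀ =
  [ 0.5325   0.2650   0.0625]
  [ 0.0425   0.7650   0.0925]
  [ 0.0100   0.1800   0.5700]
(I − A)⁻¹ = adj(I−A) / det(I−A) ≈
  [   1.1427     0.5687     0.1341]
  [   0.0912     1.6416     0.1985]
  [   0.0215     0.3863     1.2232]
Δx = (I − A)⁻¹ Δd with Δd having +10 in the Cement component and 0 elsewhere.
So Δx_G = L_GC · (+10), where L_GC = adj(I−A)_GC / det(I−A) = 0.0925 / 0.4660.
Δx_G = 0.0925 × (+10) / 0.4660 = 0.925 / 0.4660 ≈ 2.0.

Δx_G = 2.0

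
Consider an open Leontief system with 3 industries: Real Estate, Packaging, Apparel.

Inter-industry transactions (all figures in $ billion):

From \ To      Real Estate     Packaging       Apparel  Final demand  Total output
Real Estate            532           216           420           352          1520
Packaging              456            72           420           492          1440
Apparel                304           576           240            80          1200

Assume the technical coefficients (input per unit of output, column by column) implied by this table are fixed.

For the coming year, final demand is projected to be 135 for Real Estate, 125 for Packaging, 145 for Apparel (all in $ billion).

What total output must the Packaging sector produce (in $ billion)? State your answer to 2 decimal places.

x_P = 589.97

Technical coefficients a_ij = z_ij / X_j:
  a_RR = 532/1520 = 0.35, a_PR = 456/1520 = 0.30, a_AR = 304/1520 = 0.20
  a_RP = 216/1440 = 0.15, a_PP = 72/1440 = 0.05, a_AP = 576/1440 = 0.40
  a_RA = 420/1200 = 0.35, a_PA = 420/1200 = 0.35, a_AA = 240/1200 = 0.20
I − A =
  [   0.65    -0.15    -0.35]
  [  -0.30     0.95    -0.35]
  [  -0.20    -0.40     0.80]
Cofactors of I−A, C_ij = (−1)^(i+j)·(minor ij) (rows/columns in the sector order above):
  C_11 = (0.95)(0.80) − (-0.35)(-0.40) = 0.6200
  C_12 = −[(-0.30)(0.80) − (-0.35)(-0.20)] = 0.3100
  C_13 = (-0.30)(-0.40) − (0.95)(-0.20) = 0.3100
  C_21 = −[(-0.15)(0.80) − (-0.35)(-0.40)] = 0.2600
  C_22 = (0.65)(0.80) − (-0.35)(-0.20) = 0.4500
  C_23 = −[(0.65)(-0.40) − (-0.15)(-0.20)] = 0.2900
  C_31 = (-0.15)(-0.35) − (-0.35)(0.95) = 0.3850
  C_32 = −[(0.65)(-0.35) − (-0.35)(-0.30)] = 0.3325
  C_33 = (0.65)(0.95) − (-0.15)(-0.30) = 0.5725
det(I−A) = Σ_j (I−A)_1j·C_1j = (0.65)(0.6200) + (-0.15)(0.3100) + (-0.35)(0.3100) = 0.2480
adj(I−A) = Cᵀ =
  [ 0.6200   0.2600   0.3850]
  [ 0.3100   0.4500   0.3325]
  [ 0.3100   0.2900   0.5725]
(I − A)⁻¹ = adj(I−A) / det(I−A) ≈
  [   2.5000     1.0484     1.5524]
  [   1.2500     1.8145     1.3407]
  [   1.2500     1.1694     2.3085]
x = (I − A)⁻¹ d = adj(I−A)·d / det(I−A), with det(I−A) = 0.2480:
  x_R = (0.6200·135 + 0.2600·125 + 0.3850·145) / 0.2480 = 172.025 / 0.2480 ≈ 693.65
  x_P = (0.3100·135 + 0.4500·125 + 0.3325·145) / 0.2480 = 146.3125 / 0.2480 ≈ 589.97
  x_A = (0.3100·135 + 0.2900·125 + 0.5725·145) / 0.2480 = 161.1125 / 0.2480 ≈ 649.65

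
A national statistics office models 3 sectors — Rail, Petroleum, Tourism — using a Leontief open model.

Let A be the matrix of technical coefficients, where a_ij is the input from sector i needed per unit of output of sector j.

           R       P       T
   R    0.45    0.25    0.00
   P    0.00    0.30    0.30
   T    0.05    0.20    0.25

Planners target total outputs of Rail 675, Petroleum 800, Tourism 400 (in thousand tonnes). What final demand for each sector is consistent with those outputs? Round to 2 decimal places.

I − A =
  [   0.55    -0.25     0.00]
  [   0.00     0.70    -0.30]
  [  -0.05    -0.20     0.75]
d = (I − A) x:
  d_R = (+0.55)·675 + (-0.25)·800 + (+0.00)·400 = 171.25
  d_P = (+0.00)·675 + (+0.70)·800 + (-0.30)·400 = 440.00
  d_T = (-0.05)·675 + (-0.20)·800 + (+0.75)·400 = 106.25

d_R = 171.25, d_P = 440.00, d_T = 106.25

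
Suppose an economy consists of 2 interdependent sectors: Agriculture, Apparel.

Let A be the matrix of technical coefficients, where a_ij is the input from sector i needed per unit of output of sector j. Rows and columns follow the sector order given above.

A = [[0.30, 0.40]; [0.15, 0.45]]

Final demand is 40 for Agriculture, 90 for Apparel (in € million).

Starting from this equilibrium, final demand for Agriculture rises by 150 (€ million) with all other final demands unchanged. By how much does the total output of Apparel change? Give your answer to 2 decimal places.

I − A =
  [   0.70    -0.40]
  [  -0.15     0.55]
det(I−A) = (0.70)(0.55) − (-0.40)(-0.15) = 0.3250
adj(I−A) = [[0.55, 0.40], [0.15, 0.70]]
(I − A)⁻¹ = adj(I−A) / det(I−A) ≈
  [   1.6923     1.2308]
  [   0.4615     2.1538]
Δx = (I − A)⁻¹ Δd with Δd having +150 in the Agriculture component and 0 elsewhere.
So Δx_2 = L_21 · (+150), where L_21 = adj(I−A)_21 / det(I−A) = 0.15 / 0.3250.
Δx_2 = 0.15 × (+150) / 0.3250 = 22.50 / 0.3250 ≈ 69.23.

Δx_2 = 69.23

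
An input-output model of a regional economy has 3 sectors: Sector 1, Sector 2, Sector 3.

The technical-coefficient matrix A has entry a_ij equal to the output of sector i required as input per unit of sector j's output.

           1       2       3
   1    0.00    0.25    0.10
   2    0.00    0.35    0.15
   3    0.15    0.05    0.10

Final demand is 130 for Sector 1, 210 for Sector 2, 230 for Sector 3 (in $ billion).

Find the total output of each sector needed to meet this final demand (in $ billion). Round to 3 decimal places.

I − A =
  [   1.00    -0.25    -0.10]
  [   0.00     0.65    -0.15]
  [  -0.15    -0.05     0.90]
Cofactors of I−A, C_ij = (−1)^(i+j)·(minor ij) (rows/columns in the sector order above):
  C_11 = (0.65)(0.90) − (-0.15)(-0.05) = 0.5775
  C_12 = −[(0.00)(0.90) − (-0.15)(-0.15)] = 0.0225
  C_13 = (0.00)(-0.05) − (0.65)(-0.15) = 0.0975
  C_21 = −[(-0.25)(0.90) − (-0.10)(-0.05)] = 0.2300
  C_22 = (1.00)(0.90) − (-0.10)(-0.15) = 0.8850
  C_23 = −[(1.00)(-0.05) − (-0.25)(-0.15)] = 0.0875
  C_31 = (-0.25)(-0.15) − (-0.10)(0.65) = 0.1025
  C_32 = −[(1.00)(-0.15) − (-0.10)(0.00)] = 0.1500
  C_33 = (1.00)(0.65) − (-0.25)(0.00) = 0.6500
det(I−A) = Σ_j (I−A)_1j·C_1j = (1.00)(0.5775) + (-0.25)(0.0225) + (-0.10)(0.0975) = 0.562125
adj(I−A) = Cᵀ =
  [ 0.5775   0.2300   0.1025]
  [ 0.0225   0.8850   0.1500]
  [ 0.0975   0.0875   0.6500]
(I − A)⁻¹ = adj(I−A) / det(I−A) ≈
  [   1.0274     0.4092     0.1823]
  [   0.0400     1.5744     0.2668]
  [   0.1734     0.1557     1.1563]
x = (I − A)⁻¹ d = adj(I−A)·d / det(I−A), with det(I−A) = 0.562125:
  x_1 = (0.5775·130 + 0.2300·210 + 0.1025·230) / 0.562125 = 146.95 / 0.562125 ≈ 261.419
  x_2 = (0.0225·130 + 0.8850·210 + 0.1500·230) / 0.562125 = 223.275 / 0.562125 ≈ 397.198
  x_3 = (0.0975·130 + 0.0875·210 + 0.6500·230) / 0.562125 = 180.55 / 0.562125 ≈ 321.192

x_1 = 261.419, x_2 = 397.198, x_3 = 321.192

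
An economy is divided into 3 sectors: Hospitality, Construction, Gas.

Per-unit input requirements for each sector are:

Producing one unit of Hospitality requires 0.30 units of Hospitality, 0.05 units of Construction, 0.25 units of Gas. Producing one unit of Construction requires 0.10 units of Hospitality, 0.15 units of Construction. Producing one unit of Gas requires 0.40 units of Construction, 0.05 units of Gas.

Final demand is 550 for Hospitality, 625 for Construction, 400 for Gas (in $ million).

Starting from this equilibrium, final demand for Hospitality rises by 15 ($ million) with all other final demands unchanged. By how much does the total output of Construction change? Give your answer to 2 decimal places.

Δx_2 = 4.02

I − A =
  [   0.70    -0.10     0.00]
  [  -0.05     0.85    -0.40]
  [  -0.25     0.00     0.95]
Cofactors of I−A, C_ij = (−1)^(i+j)·(minor ij) (rows/columns in the sector order above):
  C_11 = (0.85)(0.95) − (-0.40)(0.00) = 0.8075
  C_12 = −[(-0.05)(0.95) − (-0.40)(-0.25)] = 0.1475
  C_13 = (-0.05)(0.00) − (0.85)(-0.25) = 0.2125
  C_21 = −[(-0.10)(0.95) − (0.00)(0.00)] = 0.0950
  C_22 = (0.70)(0.95) − (0.00)(-0.25) = 0.6650
  C_23 = −[(0.70)(0.00) − (-0.10)(-0.25)] = 0.0250
  C_31 = (-0.10)(-0.40) − (0.00)(0.85) = 0.0400
  C_32 = −[(0.70)(-0.40) − (0.00)(-0.05)] = 0.2800
  C_33 = (0.70)(0.85) − (-0.10)(-0.05) = 0.5900
det(I−A) = Σ_j (I−A)_1j·C_1j = (0.70)(0.8075) + (-0.10)(0.1475) + (0.00)(0.2125) = 0.5505
adj(I−A) = Cᵀ =
  [ 0.8075   0.0950   0.0400]
  [ 0.1475   0.6650   0.2800]
  [ 0.2125   0.0250   0.5900]
(I − A)⁻¹ = adj(I−A) / det(I−A) ≈
  [   1.4668     0.1726     0.0727]
  [   0.2679     1.2080     0.5086]
  [   0.3860     0.0454     1.0718]
Δx = (I − A)⁻¹ Δd with Δd having +15 in the Hospitality component and 0 elsewhere.
So Δx_2 = L_21 · (+15), where L_21 = adj(I−A)_21 / det(I−A) = 0.1475 / 0.5505.
Δx_2 = 0.1475 × (+15) / 0.5505 = 2.2125 / 0.5505 ≈ 4.02.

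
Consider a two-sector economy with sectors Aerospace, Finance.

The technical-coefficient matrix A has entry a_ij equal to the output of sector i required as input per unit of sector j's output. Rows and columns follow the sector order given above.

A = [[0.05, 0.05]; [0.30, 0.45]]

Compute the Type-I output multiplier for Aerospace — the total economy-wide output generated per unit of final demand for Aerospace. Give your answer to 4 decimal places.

m_1 = 1.6749

I − A =
  [   0.95    -0.05]
  [  -0.30     0.55]
det(I−A) = (0.95)(0.55) − (-0.05)(-0.30) = 0.5075
adj(I−A) = [[0.55, 0.05], [0.30, 0.95]]
(I − A)⁻¹ = adj(I−A) / det(I−A) ≈
  [   1.08374     0.09852]
  [   0.59113     1.87192]
The output multiplier for sector j is the column-j sum of the Leontief inverse (I − A)⁻¹ = adj(I−A) / det(I−A).
Column 1 of adj(I−A): (0.55, 0.30); det(I−A) = 0.5075.
m_1 = (0.55 + 0.30) / 0.5075 = 0.85 / 0.5075 ≈ 1.6749.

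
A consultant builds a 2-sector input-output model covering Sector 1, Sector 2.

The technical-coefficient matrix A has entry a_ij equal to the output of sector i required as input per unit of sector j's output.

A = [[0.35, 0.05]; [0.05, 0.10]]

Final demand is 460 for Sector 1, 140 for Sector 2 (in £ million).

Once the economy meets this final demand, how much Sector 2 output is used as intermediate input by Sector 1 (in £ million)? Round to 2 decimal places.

z_21 = 36.14

I − A =
  [   0.65    -0.05]
  [  -0.05     0.90]
det(I−A) = (0.65)(0.90) − (-0.05)(-0.05) = 0.5825
adj(I−A) = [[0.90, 0.05], [0.05, 0.65]]
(I − A)⁻¹ = adj(I−A) / det(I−A) ≈
  [   1.5451     0.0858]
  [   0.0858     1.1159]
First solve x = (I − A)⁻¹ d = adj(I−A)·d / det(I−A); in particular x_1 = (0.90·460 + 0.05·140) / 0.5825 = 421.00 / 0.5825 ≈ 722.7468.
Intermediate flow from 2 to 1: z_21 = a_21 · x_1 = 0.05 × 421.00 / 0.5825 = 21.05 / 0.5825 ≈ 36.14.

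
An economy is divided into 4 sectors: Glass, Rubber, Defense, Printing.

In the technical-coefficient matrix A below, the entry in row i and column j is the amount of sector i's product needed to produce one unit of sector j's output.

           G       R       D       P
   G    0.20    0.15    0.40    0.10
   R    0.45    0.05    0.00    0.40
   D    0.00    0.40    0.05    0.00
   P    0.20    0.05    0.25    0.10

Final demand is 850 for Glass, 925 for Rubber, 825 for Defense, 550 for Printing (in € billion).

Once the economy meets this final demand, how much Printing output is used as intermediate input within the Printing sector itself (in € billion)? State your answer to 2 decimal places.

z_PP = 211.07

I − A =
  [   0.80    -0.15    -0.40    -0.10]
  [  -0.45     0.95     0.00    -0.40]
  [   0.00    -0.40     0.95     0.00]
  [  -0.20    -0.05    -0.25     0.90]
Compute the cofactors C_ij = (−1)^(i+j)·(3×3 minor ij) of I−A; the adjugate is their transpose:
adj(I−A) = Cᵀ =
  [ 0.753250   0.287000   0.372750   0.211250]
  [ 0.460750   0.665000   0.285250   0.346750]
  [ 0.194000   0.280000   0.574000   0.146000]
  [ 0.246875   0.178500   0.258125   0.585875]
det(I−A) = Σ_j (I−A)_1j·C_1j = (0.80)(0.753250) + (-0.15)(0.460750) + (-0.40)(0.194000) + (-0.10)(0.246875) = 0.4312
(I − A)⁻¹ = adj(I−A) / det(I−A) ≈
  [   1.7469     0.6656     0.8644     0.4899]
  [   1.0685     1.5422     0.6615     0.8042]
  [   0.4499     0.6494     1.3312     0.3386]
  [   0.5725     0.4140     0.5986     1.3587]
First solve x = (I − A)⁻¹ d = adj(I−A)·d / det(I−A); in particular x_P = (0.246875·850 + 0.178500·925 + 0.258125·825 + 0.585875·550) / 0.4312 = 910.140625 / 0.4312 ≈ 2110.7157.
Intermediate flow from P to P: z_PP = a_PP · x_P = 0.10 × 910.140625 / 0.4312 = 91.0140625 / 0.4312 ≈ 211.07.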